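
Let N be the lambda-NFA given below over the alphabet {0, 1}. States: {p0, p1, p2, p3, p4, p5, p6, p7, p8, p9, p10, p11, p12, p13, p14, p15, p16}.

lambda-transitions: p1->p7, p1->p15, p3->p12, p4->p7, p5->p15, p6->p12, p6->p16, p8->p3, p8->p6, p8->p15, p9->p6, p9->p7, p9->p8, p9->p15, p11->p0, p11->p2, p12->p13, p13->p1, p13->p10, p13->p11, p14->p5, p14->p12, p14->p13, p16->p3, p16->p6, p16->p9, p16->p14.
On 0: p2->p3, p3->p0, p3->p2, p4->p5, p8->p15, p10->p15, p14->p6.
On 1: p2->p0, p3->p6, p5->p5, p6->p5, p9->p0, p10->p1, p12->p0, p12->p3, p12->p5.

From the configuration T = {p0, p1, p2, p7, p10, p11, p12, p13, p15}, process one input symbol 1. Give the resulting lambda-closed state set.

{p0, p1, p2, p3, p5, p7, p10, p11, p12, p13, p15}

p2 on 1 → {p0}.
p10 on 1 → {p1}.
p12 on 1 → {p0, p3, p5}.
No 1-transition from p0, p1, p7, p11, p13, p15.
Union after reading 1: {p0, p1, p3, p5}.
Now take the lambda-closure:
From p1 via lambda: add p7, p15.
From p3 via lambda: add p12.
From p12 via lambda: add p13.
From p13 via lambda: add p10, p11.
From p11 via lambda: add p2.
No new states can be added; the closed set is {p0, p1, p2, p3, p5, p7, p10, p11, p12, p13, p15}.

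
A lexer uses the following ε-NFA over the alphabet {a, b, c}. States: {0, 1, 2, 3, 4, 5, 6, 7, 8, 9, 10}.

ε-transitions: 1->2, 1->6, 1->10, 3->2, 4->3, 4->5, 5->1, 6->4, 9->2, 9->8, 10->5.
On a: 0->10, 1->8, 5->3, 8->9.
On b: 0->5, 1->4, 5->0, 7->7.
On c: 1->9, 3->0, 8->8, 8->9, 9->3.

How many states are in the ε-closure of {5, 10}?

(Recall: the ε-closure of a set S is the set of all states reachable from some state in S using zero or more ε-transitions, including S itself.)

Start with {5, 10}.
From 5 via ε: add 1.
From 1 via ε: add 2, 6.
From 6 via ε: add 4.
From 4 via ε: add 3.
ε-closure = {1, 2, 3, 4, 5, 6, 10}, which has 7 states.

7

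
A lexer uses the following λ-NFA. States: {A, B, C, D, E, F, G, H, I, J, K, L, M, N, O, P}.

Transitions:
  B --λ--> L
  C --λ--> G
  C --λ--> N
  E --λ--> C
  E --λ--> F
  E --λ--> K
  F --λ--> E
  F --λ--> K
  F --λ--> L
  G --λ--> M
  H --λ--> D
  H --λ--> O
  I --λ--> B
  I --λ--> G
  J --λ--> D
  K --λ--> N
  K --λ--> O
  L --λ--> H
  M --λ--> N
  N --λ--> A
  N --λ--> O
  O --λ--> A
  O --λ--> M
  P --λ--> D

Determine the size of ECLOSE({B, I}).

Start with {B, I}.
From B via λ: add L.
From I via λ: add G.
From G via λ: add M.
From L via λ: add H.
From H via λ: add D, O.
From M via λ: add N.
From N via λ: add A.
λ-closure = {A, B, D, G, H, I, L, M, N, O}, which has 10 states.

10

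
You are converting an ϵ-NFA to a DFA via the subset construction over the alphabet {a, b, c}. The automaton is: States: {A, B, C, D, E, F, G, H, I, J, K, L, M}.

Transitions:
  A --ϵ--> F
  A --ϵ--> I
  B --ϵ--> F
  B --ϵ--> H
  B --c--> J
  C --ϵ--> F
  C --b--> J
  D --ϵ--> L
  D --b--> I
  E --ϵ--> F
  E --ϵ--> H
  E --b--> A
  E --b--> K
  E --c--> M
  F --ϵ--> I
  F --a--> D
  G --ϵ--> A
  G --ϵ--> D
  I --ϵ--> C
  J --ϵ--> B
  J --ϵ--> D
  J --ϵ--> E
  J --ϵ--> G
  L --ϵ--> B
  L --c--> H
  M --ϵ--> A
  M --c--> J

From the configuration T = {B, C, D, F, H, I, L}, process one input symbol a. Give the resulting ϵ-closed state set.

{B, C, D, F, H, I, L}

F on a → {D}.
No a-transition from B, C, D, H, I, L.
Union after reading a: {D}.
Now take the ϵ-closure:
From D via ϵ: add L.
From L via ϵ: add B.
From B via ϵ: add F, H.
From F via ϵ: add I.
From I via ϵ: add C.
No new states can be added; the closed set is {B, C, D, F, H, I, L}.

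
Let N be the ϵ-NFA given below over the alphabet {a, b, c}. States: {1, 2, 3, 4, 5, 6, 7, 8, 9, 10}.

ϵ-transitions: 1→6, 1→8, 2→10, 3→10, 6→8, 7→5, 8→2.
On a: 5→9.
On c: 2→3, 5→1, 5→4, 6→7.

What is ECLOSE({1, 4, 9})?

{1, 2, 4, 6, 8, 9, 10}

Start with {1, 4, 9}.
From 1 via ϵ: add 6, 8.
From 8 via ϵ: add 2.
From 2 via ϵ: add 10.
No new states can be added; the closed set is {1, 2, 4, 6, 8, 9, 10}.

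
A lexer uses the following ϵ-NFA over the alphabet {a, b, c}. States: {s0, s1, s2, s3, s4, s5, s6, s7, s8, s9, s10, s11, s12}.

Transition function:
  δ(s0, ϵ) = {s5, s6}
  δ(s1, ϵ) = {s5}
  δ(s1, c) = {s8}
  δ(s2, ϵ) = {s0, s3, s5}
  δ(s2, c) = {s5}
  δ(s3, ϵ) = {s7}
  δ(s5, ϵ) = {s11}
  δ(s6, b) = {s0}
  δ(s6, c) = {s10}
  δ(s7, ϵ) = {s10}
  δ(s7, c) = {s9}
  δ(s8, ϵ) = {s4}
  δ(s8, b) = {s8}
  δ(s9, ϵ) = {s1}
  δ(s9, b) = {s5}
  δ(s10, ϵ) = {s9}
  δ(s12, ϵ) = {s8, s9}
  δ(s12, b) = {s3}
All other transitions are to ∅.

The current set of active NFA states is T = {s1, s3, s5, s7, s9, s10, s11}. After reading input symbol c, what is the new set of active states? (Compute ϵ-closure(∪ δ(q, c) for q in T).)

{s1, s4, s5, s8, s9, s11}

s1 on c → {s8}.
s7 on c → {s9}.
No c-transition from s3, s5, s9, s10, s11.
Union after reading c: {s8, s9}.
Now take the ϵ-closure:
From s8 via ϵ: add s4.
From s9 via ϵ: add s1.
From s1 via ϵ: add s5.
From s5 via ϵ: add s11.
No new states can be added; the closed set is {s1, s4, s5, s8, s9, s11}.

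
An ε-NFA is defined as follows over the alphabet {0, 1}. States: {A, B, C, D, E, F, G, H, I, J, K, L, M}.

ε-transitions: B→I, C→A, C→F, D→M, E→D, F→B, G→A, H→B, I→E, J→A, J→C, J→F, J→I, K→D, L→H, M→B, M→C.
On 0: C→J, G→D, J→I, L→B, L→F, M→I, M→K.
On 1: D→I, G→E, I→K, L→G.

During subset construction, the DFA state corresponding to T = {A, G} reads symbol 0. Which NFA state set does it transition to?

G on 0 → {D}.
No 0-transition from A.
Union after reading 0: {D}.
Now take the ε-closure:
From D via ε: add M.
From M via ε: add B, C.
From B via ε: add I.
From C via ε: add A, F.
From I via ε: add E.
No new states can be added; the closed set is {A, B, C, D, E, F, I, M}.

{A, B, C, D, E, F, I, M}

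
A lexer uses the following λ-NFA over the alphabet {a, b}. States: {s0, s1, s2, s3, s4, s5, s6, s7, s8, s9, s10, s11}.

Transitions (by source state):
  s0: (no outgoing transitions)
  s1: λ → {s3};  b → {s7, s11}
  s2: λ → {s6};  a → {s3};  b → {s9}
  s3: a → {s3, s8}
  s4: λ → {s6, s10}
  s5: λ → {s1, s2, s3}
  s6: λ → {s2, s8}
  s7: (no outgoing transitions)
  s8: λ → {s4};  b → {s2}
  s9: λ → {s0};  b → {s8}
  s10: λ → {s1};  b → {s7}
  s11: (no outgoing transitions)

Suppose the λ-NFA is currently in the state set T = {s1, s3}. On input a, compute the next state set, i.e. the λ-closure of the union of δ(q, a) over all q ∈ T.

s3 on a → {s3, s8}.
No a-transition from s1.
Union after reading a: {s3, s8}.
Now take the λ-closure:
From s8 via λ: add s4.
From s4 via λ: add s6, s10.
From s6 via λ: add s2.
From s10 via λ: add s1.
No new states can be added; the closed set is {s1, s2, s3, s4, s6, s8, s10}.

{s1, s2, s3, s4, s6, s8, s10}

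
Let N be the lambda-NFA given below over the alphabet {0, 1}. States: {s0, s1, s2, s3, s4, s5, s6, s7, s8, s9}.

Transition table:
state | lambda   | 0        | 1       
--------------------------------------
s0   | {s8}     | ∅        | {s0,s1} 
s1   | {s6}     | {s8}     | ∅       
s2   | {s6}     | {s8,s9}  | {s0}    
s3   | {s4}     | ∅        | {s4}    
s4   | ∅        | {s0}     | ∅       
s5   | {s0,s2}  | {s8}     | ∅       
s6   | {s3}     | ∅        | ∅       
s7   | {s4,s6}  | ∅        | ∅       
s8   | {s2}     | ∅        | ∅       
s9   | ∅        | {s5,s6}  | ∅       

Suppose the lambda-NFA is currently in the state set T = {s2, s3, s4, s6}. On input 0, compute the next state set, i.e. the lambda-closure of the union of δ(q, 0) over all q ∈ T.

{s0, s2, s3, s4, s6, s8, s9}

s2 on 0 → {s8, s9}.
s4 on 0 → {s0}.
No 0-transition from s3, s6.
Union after reading 0: {s0, s8, s9}.
Now take the lambda-closure:
From s8 via lambda: add s2.
From s2 via lambda: add s6.
From s6 via lambda: add s3.
From s3 via lambda: add s4.
No new states can be added; the closed set is {s0, s2, s3, s4, s6, s8, s9}.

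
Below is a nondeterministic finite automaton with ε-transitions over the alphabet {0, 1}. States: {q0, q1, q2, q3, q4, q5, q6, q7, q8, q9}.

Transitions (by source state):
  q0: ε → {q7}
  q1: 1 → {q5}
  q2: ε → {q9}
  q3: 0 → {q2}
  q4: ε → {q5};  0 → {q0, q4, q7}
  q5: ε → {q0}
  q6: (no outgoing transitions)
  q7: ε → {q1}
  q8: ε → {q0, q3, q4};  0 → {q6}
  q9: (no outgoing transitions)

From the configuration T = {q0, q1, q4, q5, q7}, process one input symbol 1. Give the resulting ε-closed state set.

{q0, q1, q5, q7}

q1 on 1 → {q5}.
No 1-transition from q0, q4, q5, q7.
Union after reading 1: {q5}.
Now take the ε-closure:
From q5 via ε: add q0.
From q0 via ε: add q7.
From q7 via ε: add q1.
No new states can be added; the closed set is {q0, q1, q5, q7}.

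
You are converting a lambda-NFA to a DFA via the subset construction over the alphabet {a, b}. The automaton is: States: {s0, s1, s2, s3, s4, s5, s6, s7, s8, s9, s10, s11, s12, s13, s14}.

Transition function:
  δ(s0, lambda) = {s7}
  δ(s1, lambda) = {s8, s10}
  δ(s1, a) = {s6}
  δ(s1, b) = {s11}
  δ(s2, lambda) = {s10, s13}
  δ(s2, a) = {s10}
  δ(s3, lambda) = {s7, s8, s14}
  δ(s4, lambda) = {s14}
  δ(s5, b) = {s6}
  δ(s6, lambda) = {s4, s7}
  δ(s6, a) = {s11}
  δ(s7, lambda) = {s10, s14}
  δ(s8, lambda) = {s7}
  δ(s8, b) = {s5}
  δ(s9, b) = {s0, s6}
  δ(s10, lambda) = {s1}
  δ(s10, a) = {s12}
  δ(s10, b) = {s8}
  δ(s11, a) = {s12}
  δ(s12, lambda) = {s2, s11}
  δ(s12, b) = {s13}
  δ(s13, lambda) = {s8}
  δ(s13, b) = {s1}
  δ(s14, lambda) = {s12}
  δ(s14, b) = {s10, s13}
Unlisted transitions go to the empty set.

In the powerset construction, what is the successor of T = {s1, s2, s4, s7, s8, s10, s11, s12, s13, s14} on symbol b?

s1 on b → {s11}.
s8 on b → {s5}.
s10 on b → {s8}.
s12 on b → {s13}.
s13 on b → {s1}.
s14 on b → {s10, s13}.
No b-transition from s2, s4, s7, s11.
Union after reading b: {s1, s5, s8, s10, s11, s13}.
Now take the lambda-closure:
From s8 via lambda: add s7.
From s7 via lambda: add s14.
From s14 via lambda: add s12.
From s12 via lambda: add s2.
No new states can be added; the closed set is {s1, s2, s5, s7, s8, s10, s11, s12, s13, s14}.

{s1, s2, s5, s7, s8, s10, s11, s12, s13, s14}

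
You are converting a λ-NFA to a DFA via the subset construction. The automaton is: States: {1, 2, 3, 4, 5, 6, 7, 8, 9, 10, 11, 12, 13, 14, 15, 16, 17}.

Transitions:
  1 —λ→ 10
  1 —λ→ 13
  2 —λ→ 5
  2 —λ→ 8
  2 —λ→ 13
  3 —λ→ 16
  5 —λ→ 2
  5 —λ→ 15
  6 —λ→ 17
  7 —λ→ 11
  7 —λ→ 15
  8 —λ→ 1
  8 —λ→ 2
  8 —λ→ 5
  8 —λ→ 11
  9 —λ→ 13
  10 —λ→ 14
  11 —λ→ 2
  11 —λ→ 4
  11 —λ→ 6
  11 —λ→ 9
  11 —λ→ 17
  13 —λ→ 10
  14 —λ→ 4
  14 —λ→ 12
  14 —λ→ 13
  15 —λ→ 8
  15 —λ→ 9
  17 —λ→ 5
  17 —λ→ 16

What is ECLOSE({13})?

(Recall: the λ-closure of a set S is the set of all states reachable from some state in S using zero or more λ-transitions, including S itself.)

{4, 10, 12, 13, 14}

Start with {13}.
From 13 via λ: add 10.
From 10 via λ: add 14.
From 14 via λ: add 4, 12.
No new states can be added; the closed set is {4, 10, 12, 13, 14}.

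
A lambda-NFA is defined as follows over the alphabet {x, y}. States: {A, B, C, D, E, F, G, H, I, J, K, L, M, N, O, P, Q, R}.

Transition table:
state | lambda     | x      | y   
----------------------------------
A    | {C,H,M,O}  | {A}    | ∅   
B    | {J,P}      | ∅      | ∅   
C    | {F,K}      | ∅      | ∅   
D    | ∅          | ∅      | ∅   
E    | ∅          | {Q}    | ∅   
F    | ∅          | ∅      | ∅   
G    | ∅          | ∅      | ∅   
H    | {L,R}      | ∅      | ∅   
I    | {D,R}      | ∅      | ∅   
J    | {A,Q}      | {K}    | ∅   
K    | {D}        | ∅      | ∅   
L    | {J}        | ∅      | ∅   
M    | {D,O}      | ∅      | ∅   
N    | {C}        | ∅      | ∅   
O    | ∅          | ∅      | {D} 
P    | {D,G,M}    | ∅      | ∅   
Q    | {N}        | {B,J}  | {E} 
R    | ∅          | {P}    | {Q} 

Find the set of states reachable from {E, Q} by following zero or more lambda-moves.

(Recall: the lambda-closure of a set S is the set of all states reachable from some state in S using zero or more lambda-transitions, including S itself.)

Start with {E, Q}.
From Q via lambda: add N.
From N via lambda: add C.
From C via lambda: add F, K.
From K via lambda: add D.
No new states can be added; the closed set is {C, D, E, F, K, N, Q}.

{C, D, E, F, K, N, Q}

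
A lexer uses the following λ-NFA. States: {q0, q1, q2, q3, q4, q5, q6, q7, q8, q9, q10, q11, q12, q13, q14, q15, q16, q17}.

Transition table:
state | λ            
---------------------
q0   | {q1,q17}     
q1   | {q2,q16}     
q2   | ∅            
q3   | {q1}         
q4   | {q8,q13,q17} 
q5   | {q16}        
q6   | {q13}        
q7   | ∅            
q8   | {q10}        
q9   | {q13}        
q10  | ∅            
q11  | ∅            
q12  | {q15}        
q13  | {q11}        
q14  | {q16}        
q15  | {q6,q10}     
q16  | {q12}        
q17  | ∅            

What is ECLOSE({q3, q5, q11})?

{q1, q2, q3, q5, q6, q10, q11, q12, q13, q15, q16}

Start with {q3, q5, q11}.
From q3 via λ: add q1.
From q5 via λ: add q16.
From q1 via λ: add q2.
From q16 via λ: add q12.
From q12 via λ: add q15.
From q15 via λ: add q6, q10.
From q6 via λ: add q13.
No new states can be added; the closed set is {q1, q2, q3, q5, q6, q10, q11, q12, q13, q15, q16}.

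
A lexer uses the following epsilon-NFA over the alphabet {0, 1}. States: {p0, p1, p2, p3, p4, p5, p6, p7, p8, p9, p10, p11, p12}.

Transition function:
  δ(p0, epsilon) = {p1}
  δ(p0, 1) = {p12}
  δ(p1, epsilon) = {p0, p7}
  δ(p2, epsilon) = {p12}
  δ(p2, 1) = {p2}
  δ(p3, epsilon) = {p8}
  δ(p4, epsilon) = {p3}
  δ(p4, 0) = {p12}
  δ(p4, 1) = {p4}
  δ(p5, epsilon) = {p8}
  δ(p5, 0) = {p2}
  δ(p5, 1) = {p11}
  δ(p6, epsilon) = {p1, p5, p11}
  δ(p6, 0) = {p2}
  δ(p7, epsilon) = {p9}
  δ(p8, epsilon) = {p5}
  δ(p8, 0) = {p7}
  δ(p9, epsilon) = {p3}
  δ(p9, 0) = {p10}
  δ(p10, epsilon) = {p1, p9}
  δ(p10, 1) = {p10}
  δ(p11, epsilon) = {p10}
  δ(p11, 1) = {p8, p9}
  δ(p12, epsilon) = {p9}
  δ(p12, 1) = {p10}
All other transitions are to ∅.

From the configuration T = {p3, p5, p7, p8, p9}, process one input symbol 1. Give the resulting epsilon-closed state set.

{p0, p1, p3, p5, p7, p8, p9, p10, p11}

p5 on 1 → {p11}.
No 1-transition from p3, p7, p8, p9.
Union after reading 1: {p11}.
Now take the epsilon-closure:
From p11 via epsilon: add p10.
From p10 via epsilon: add p1, p9.
From p1 via epsilon: add p0, p7.
From p9 via epsilon: add p3.
From p3 via epsilon: add p8.
From p8 via epsilon: add p5.
No new states can be added; the closed set is {p0, p1, p3, p5, p7, p8, p9, p10, p11}.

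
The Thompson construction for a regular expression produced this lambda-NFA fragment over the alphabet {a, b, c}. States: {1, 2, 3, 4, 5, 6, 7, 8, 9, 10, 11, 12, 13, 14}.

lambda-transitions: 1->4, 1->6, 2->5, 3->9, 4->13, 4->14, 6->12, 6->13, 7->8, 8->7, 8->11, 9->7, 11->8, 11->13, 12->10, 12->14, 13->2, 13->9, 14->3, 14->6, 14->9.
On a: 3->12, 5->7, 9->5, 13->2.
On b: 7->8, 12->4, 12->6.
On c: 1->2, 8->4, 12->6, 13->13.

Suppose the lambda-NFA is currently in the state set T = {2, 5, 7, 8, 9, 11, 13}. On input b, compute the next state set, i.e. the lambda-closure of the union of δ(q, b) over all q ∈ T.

{2, 5, 7, 8, 9, 11, 13}

7 on b → {8}.
No b-transition from 2, 5, 8, 9, 11, 13.
Union after reading b: {8}.
Now take the lambda-closure:
From 8 via lambda: add 7, 11.
From 11 via lambda: add 13.
From 13 via lambda: add 2, 9.
From 2 via lambda: add 5.
No new states can be added; the closed set is {2, 5, 7, 8, 9, 11, 13}.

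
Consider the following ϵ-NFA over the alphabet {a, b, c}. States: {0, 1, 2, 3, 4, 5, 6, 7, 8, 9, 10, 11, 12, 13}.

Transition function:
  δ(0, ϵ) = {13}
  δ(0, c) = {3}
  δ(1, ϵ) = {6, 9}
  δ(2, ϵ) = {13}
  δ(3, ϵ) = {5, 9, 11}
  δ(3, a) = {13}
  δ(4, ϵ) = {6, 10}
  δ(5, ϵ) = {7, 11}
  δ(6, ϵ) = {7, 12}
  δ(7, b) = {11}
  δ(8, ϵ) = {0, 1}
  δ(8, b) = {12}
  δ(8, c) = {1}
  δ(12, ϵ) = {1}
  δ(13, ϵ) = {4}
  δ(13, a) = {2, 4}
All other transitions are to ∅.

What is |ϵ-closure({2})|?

9

Start with {2}.
From 2 via ϵ: add 13.
From 13 via ϵ: add 4.
From 4 via ϵ: add 6, 10.
From 6 via ϵ: add 7, 12.
From 12 via ϵ: add 1.
From 1 via ϵ: add 9.
ϵ-closure = {1, 2, 4, 6, 7, 9, 10, 12, 13}, which has 9 states.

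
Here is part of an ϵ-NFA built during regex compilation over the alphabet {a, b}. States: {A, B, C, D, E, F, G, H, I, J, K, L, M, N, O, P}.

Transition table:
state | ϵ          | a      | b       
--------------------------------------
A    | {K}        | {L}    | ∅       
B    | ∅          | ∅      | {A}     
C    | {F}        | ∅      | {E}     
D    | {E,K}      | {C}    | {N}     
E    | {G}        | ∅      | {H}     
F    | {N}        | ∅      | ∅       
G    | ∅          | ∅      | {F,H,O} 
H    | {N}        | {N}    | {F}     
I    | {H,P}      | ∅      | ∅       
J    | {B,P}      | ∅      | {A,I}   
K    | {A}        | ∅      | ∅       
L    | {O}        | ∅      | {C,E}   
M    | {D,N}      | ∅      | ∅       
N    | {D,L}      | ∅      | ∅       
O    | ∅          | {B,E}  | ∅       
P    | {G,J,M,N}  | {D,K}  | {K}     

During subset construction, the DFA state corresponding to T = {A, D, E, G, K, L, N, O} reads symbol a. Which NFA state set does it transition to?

A on a → {L}.
D on a → {C}.
O on a → {B, E}.
No a-transition from E, G, K, L, N.
Union after reading a: {B, C, E, L}.
Now take the ϵ-closure:
From C via ϵ: add F.
From E via ϵ: add G.
From L via ϵ: add O.
From F via ϵ: add N.
From N via ϵ: add D.
From D via ϵ: add K.
From K via ϵ: add A.
No new states can be added; the closed set is {A, B, C, D, E, F, G, K, L, N, O}.

{A, B, C, D, E, F, G, K, L, N, O}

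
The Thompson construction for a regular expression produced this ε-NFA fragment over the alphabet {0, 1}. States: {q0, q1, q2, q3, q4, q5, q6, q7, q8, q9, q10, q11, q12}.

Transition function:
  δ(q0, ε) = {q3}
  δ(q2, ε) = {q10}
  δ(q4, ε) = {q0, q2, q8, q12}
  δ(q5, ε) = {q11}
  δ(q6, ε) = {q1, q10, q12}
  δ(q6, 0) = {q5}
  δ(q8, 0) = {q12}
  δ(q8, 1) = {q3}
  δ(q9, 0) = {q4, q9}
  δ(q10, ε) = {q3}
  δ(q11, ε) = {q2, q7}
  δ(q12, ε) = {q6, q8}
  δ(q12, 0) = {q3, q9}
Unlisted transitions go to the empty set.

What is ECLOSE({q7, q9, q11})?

{q2, q3, q7, q9, q10, q11}

Start with {q7, q9, q11}.
From q11 via ε: add q2.
From q2 via ε: add q10.
From q10 via ε: add q3.
No new states can be added; the closed set is {q2, q3, q7, q9, q10, q11}.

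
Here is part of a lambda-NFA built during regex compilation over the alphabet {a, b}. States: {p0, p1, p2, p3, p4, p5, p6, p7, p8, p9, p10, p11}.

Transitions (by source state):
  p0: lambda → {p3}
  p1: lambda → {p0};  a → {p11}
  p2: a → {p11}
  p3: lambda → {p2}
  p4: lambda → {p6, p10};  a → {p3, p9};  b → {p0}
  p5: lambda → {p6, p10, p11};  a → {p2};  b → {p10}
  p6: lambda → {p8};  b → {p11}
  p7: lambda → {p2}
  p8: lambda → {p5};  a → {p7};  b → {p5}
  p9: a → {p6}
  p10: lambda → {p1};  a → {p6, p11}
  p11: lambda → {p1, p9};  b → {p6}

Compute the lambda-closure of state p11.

Start with {p11}.
From p11 via lambda: add p1, p9.
From p1 via lambda: add p0.
From p0 via lambda: add p3.
From p3 via lambda: add p2.
No new states can be added; the closed set is {p0, p1, p2, p3, p9, p11}.

{p0, p1, p2, p3, p9, p11}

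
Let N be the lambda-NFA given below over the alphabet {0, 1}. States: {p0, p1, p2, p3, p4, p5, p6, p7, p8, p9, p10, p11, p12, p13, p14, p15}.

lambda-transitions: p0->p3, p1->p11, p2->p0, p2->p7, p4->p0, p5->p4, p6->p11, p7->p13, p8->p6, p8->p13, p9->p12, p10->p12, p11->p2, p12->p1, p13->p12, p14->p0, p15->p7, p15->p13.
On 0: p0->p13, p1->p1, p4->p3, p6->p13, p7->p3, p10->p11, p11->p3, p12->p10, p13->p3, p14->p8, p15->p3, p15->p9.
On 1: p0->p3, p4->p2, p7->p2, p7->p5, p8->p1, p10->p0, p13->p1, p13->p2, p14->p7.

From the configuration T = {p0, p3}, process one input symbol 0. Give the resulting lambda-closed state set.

{p0, p1, p2, p3, p7, p11, p12, p13}

p0 on 0 → {p13}.
No 0-transition from p3.
Union after reading 0: {p13}.
Now take the lambda-closure:
From p13 via lambda: add p12.
From p12 via lambda: add p1.
From p1 via lambda: add p11.
From p11 via lambda: add p2.
From p2 via lambda: add p0, p7.
From p0 via lambda: add p3.
No new states can be added; the closed set is {p0, p1, p2, p3, p7, p11, p12, p13}.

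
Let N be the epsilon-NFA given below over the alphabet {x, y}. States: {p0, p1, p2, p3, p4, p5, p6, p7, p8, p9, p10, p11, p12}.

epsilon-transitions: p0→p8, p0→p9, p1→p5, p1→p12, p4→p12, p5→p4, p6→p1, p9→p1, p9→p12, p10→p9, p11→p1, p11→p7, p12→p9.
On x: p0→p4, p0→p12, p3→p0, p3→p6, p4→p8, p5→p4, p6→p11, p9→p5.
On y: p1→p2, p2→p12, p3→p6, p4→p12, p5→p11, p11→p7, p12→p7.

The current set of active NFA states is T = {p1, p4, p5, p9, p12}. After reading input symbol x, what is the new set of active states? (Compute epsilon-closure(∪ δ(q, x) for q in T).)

p4 on x → {p8}.
p5 on x → {p4}.
p9 on x → {p5}.
No x-transition from p1, p12.
Union after reading x: {p4, p5, p8}.
Now take the epsilon-closure:
From p4 via epsilon: add p12.
From p12 via epsilon: add p9.
From p9 via epsilon: add p1.
No new states can be added; the closed set is {p1, p4, p5, p8, p9, p12}.

{p1, p4, p5, p8, p9, p12}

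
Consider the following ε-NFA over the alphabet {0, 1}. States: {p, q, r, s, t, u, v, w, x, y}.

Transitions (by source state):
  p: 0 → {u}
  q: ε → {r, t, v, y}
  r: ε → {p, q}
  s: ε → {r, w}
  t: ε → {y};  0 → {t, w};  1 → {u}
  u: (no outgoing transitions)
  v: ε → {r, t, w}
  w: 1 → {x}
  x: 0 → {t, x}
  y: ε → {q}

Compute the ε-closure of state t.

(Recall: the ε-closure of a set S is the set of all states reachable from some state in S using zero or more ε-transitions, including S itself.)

Start with {t}.
From t via ε: add y.
From y via ε: add q.
From q via ε: add r, v.
From r via ε: add p.
From v via ε: add w.
No new states can be added; the closed set is {p, q, r, t, v, w, y}.

{p, q, r, t, v, w, y}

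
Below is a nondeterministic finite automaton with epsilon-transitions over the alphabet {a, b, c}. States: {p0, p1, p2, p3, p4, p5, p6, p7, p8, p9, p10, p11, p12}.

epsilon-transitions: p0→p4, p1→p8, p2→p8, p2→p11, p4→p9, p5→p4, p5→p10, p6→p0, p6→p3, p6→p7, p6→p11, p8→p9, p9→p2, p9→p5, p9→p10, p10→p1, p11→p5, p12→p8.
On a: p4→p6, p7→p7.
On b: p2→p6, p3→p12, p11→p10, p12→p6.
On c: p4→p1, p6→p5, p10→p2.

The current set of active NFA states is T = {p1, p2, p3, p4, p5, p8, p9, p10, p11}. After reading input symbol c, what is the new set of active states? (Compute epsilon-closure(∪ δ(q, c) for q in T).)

p4 on c → {p1}.
p10 on c → {p2}.
No c-transition from p1, p2, p3, p5, p8, p9, p11.
Union after reading c: {p1, p2}.
Now take the epsilon-closure:
From p1 via epsilon: add p8.
From p2 via epsilon: add p11.
From p8 via epsilon: add p9.
From p11 via epsilon: add p5.
From p5 via epsilon: add p4, p10.
No new states can be added; the closed set is {p1, p2, p4, p5, p8, p9, p10, p11}.

{p1, p2, p4, p5, p8, p9, p10, p11}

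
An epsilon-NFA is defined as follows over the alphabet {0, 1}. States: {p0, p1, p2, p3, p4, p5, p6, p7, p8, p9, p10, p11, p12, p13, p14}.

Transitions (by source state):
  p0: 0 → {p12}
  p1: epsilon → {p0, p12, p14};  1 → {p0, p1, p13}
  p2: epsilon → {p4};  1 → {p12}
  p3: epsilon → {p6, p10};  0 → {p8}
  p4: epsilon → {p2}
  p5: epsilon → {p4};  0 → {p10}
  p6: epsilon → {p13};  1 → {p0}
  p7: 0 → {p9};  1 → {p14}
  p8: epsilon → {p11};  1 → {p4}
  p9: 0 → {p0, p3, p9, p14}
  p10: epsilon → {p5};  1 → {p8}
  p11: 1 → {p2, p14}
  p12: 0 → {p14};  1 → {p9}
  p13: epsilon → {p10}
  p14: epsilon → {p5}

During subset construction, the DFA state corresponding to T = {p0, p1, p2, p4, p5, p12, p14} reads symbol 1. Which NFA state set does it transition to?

p1 on 1 → {p0, p1, p13}.
p2 on 1 → {p12}.
p12 on 1 → {p9}.
No 1-transition from p0, p4, p5, p14.
Union after reading 1: {p0, p1, p9, p12, p13}.
Now take the epsilon-closure:
From p1 via epsilon: add p14.
From p13 via epsilon: add p10.
From p10 via epsilon: add p5.
From p5 via epsilon: add p4.
From p4 via epsilon: add p2.
No new states can be added; the closed set is {p0, p1, p2, p4, p5, p9, p10, p12, p13, p14}.

{p0, p1, p2, p4, p5, p9, p10, p12, p13, p14}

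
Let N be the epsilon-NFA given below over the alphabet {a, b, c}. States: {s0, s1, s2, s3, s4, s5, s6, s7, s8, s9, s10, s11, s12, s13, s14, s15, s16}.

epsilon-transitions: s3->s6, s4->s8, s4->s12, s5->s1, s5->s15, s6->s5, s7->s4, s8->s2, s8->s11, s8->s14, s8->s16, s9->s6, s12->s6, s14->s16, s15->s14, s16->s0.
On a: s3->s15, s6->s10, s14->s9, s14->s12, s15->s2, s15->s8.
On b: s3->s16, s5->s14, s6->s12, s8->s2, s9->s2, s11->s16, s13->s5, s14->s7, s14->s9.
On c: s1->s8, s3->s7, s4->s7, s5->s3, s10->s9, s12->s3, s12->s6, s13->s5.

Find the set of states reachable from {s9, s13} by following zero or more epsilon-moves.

{s0, s1, s5, s6, s9, s13, s14, s15, s16}

Start with {s9, s13}.
From s9 via epsilon: add s6.
From s6 via epsilon: add s5.
From s5 via epsilon: add s1, s15.
From s15 via epsilon: add s14.
From s14 via epsilon: add s16.
From s16 via epsilon: add s0.
No new states can be added; the closed set is {s0, s1, s5, s6, s9, s13, s14, s15, s16}.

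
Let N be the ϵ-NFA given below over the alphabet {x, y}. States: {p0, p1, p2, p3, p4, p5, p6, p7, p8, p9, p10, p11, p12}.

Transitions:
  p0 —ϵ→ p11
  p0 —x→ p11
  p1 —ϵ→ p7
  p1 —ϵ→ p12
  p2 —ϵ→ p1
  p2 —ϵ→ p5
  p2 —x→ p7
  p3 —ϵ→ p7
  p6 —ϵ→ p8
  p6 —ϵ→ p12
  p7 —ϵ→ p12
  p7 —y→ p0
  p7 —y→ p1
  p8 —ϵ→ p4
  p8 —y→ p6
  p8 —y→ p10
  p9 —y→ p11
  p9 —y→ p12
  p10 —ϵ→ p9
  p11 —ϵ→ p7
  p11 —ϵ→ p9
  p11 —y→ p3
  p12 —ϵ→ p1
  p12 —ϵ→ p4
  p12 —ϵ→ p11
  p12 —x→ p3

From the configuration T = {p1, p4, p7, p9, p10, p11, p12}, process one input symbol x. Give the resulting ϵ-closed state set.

p12 on x → {p3}.
No x-transition from p1, p4, p7, p9, p10, p11.
Union after reading x: {p3}.
Now take the ϵ-closure:
From p3 via ϵ: add p7.
From p7 via ϵ: add p12.
From p12 via ϵ: add p1, p4, p11.
From p11 via ϵ: add p9.
No new states can be added; the closed set is {p1, p3, p4, p7, p9, p11, p12}.

{p1, p3, p4, p7, p9, p11, p12}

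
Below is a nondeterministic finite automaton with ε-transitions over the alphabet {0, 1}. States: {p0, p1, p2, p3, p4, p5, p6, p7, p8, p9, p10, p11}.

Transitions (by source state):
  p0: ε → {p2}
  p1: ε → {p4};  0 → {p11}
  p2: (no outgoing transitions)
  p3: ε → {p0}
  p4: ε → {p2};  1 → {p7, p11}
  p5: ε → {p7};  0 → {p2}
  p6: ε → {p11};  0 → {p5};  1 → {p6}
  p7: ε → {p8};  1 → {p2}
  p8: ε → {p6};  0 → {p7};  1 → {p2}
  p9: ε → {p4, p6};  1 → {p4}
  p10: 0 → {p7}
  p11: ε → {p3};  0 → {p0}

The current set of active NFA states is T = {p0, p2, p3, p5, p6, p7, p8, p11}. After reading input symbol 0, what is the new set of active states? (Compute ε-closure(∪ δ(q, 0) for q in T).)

{p0, p2, p3, p5, p6, p7, p8, p11}

p5 on 0 → {p2}.
p6 on 0 → {p5}.
p8 on 0 → {p7}.
p11 on 0 → {p0}.
No 0-transition from p0, p2, p3, p7.
Union after reading 0: {p0, p2, p5, p7}.
Now take the ε-closure:
From p7 via ε: add p8.
From p8 via ε: add p6.
From p6 via ε: add p11.
From p11 via ε: add p3.
No new states can be added; the closed set is {p0, p2, p3, p5, p6, p7, p8, p11}.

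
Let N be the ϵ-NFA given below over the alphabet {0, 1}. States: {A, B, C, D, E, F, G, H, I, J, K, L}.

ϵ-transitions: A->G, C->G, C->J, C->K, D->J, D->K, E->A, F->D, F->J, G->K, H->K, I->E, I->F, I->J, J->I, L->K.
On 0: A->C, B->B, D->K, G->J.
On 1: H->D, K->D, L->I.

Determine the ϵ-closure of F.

{A, D, E, F, G, I, J, K}

Start with {F}.
From F via ϵ: add D, J.
From D via ϵ: add K.
From J via ϵ: add I.
From I via ϵ: add E.
From E via ϵ: add A.
From A via ϵ: add G.
No new states can be added; the closed set is {A, D, E, F, G, I, J, K}.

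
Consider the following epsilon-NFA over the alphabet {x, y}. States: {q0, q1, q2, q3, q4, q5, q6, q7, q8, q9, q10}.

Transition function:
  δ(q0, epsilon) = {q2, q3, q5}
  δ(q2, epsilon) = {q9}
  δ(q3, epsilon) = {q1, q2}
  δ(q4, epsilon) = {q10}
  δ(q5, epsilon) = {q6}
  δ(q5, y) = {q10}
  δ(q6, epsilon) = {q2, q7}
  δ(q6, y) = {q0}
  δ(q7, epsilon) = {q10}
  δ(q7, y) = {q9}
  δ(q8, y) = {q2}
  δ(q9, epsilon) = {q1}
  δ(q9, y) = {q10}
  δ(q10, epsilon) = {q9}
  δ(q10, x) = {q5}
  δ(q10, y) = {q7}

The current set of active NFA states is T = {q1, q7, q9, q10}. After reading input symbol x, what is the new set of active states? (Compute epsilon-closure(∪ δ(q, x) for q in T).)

{q1, q2, q5, q6, q7, q9, q10}

q10 on x → {q5}.
No x-transition from q1, q7, q9.
Union after reading x: {q5}.
Now take the epsilon-closure:
From q5 via epsilon: add q6.
From q6 via epsilon: add q2, q7.
From q2 via epsilon: add q9.
From q7 via epsilon: add q10.
From q9 via epsilon: add q1.
No new states can be added; the closed set is {q1, q2, q5, q6, q7, q9, q10}.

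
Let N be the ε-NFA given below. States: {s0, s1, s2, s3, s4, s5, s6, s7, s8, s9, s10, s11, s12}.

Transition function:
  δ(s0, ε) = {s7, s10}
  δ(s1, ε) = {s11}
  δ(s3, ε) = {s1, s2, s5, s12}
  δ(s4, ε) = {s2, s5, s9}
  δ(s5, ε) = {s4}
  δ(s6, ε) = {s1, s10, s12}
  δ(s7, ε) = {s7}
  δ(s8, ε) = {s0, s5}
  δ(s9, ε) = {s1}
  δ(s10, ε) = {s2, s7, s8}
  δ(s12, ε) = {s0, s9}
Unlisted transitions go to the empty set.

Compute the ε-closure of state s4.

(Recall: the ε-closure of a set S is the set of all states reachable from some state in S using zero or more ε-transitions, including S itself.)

{s1, s2, s4, s5, s9, s11}

Start with {s4}.
From s4 via ε: add s2, s5, s9.
From s9 via ε: add s1.
From s1 via ε: add s11.
No new states can be added; the closed set is {s1, s2, s4, s5, s9, s11}.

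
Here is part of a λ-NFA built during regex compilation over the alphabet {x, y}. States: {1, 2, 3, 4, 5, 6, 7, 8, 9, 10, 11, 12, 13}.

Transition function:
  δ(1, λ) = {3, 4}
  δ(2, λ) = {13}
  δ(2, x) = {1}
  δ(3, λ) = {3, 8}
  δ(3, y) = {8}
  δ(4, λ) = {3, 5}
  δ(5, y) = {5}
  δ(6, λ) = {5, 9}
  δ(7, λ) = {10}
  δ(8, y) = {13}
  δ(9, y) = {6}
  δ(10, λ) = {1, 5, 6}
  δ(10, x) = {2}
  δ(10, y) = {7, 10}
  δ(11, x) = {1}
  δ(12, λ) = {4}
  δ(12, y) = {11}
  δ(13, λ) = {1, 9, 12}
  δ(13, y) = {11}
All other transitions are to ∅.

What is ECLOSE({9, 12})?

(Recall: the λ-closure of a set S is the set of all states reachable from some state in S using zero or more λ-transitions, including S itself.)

Start with {9, 12}.
From 12 via λ: add 4.
From 4 via λ: add 3, 5.
From 3 via λ: add 8.
No new states can be added; the closed set is {3, 4, 5, 8, 9, 12}.

{3, 4, 5, 8, 9, 12}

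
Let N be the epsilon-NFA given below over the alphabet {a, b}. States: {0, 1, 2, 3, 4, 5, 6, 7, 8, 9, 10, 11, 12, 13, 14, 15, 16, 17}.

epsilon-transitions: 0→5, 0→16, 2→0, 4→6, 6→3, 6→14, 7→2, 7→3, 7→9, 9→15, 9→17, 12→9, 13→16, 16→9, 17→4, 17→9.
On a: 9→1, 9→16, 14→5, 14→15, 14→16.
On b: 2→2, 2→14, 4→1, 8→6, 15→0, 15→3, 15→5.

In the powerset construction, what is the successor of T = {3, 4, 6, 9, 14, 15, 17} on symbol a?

{1, 3, 4, 5, 6, 9, 14, 15, 16, 17}

9 on a → {1, 16}.
14 on a → {5, 15, 16}.
No a-transition from 3, 4, 6, 15, 17.
Union after reading a: {1, 5, 15, 16}.
Now take the epsilon-closure:
From 16 via epsilon: add 9.
From 9 via epsilon: add 17.
From 17 via epsilon: add 4.
From 4 via epsilon: add 6.
From 6 via epsilon: add 3, 14.
No new states can be added; the closed set is {1, 3, 4, 5, 6, 9, 14, 15, 16, 17}.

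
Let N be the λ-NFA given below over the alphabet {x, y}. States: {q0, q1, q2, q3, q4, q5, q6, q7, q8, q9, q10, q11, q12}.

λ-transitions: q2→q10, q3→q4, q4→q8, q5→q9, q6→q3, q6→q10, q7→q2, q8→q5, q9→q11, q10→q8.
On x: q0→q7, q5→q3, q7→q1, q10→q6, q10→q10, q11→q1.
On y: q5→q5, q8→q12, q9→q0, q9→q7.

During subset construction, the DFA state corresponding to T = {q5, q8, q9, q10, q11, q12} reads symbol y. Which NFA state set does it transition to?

q5 on y → {q5}.
q8 on y → {q12}.
q9 on y → {q0, q7}.
No y-transition from q10, q11, q12.
Union after reading y: {q0, q5, q7, q12}.
Now take the λ-closure:
From q5 via λ: add q9.
From q7 via λ: add q2.
From q2 via λ: add q10.
From q9 via λ: add q11.
From q10 via λ: add q8.
No new states can be added; the closed set is {q0, q2, q5, q7, q8, q9, q10, q11, q12}.

{q0, q2, q5, q7, q8, q9, q10, q11, q12}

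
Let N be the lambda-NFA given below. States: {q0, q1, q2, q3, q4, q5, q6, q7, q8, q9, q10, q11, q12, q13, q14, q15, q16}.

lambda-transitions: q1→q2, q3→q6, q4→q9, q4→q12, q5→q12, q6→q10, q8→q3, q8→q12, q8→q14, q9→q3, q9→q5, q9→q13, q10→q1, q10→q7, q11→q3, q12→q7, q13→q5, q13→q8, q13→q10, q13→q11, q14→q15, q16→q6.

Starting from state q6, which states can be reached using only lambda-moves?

Start with {q6}.
From q6 via lambda: add q10.
From q10 via lambda: add q1, q7.
From q1 via lambda: add q2.
No new states can be added; the closed set is {q1, q2, q6, q7, q10}.

{q1, q2, q6, q7, q10}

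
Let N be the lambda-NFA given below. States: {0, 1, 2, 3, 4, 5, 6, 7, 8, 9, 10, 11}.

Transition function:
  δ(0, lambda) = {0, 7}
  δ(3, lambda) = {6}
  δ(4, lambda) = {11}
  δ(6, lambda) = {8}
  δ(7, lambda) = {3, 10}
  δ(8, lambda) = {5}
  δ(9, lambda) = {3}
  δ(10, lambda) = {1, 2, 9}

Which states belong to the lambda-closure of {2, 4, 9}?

{2, 3, 4, 5, 6, 8, 9, 11}

Start with {2, 4, 9}.
From 4 via lambda: add 11.
From 9 via lambda: add 3.
From 3 via lambda: add 6.
From 6 via lambda: add 8.
From 8 via lambda: add 5.
No new states can be added; the closed set is {2, 3, 4, 5, 6, 8, 9, 11}.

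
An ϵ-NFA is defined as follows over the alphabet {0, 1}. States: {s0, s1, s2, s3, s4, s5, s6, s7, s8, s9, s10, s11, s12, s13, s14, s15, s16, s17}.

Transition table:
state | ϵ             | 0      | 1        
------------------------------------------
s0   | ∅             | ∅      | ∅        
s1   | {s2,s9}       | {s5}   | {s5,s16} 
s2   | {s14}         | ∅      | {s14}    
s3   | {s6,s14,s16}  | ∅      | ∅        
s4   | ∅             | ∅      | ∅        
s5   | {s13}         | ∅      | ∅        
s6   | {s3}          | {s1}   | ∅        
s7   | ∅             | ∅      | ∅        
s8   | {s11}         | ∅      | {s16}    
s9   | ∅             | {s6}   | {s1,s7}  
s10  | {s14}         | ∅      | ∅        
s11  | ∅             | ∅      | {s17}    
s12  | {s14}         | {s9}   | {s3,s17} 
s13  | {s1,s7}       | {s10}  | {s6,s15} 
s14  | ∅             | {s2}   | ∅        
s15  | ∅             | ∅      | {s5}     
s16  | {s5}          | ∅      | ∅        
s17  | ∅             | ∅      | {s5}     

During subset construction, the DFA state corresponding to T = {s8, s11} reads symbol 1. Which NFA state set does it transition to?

{s1, s2, s5, s7, s9, s13, s14, s16, s17}

s8 on 1 → {s16}.
s11 on 1 → {s17}.
Union after reading 1: {s16, s17}.
Now take the ϵ-closure:
From s16 via ϵ: add s5.
From s5 via ϵ: add s13.
From s13 via ϵ: add s1, s7.
From s1 via ϵ: add s2, s9.
From s2 via ϵ: add s14.
No new states can be added; the closed set is {s1, s2, s5, s7, s9, s13, s14, s16, s17}.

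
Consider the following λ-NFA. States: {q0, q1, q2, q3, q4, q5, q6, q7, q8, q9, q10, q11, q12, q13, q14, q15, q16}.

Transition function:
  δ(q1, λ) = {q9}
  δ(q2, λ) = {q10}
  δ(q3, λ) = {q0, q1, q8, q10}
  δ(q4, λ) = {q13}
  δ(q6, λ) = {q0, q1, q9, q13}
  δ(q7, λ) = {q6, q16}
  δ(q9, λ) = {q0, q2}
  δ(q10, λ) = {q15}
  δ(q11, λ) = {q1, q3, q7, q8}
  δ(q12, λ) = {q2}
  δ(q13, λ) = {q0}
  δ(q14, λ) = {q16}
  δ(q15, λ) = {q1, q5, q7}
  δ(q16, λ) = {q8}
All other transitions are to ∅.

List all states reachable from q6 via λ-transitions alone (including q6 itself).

{q0, q1, q2, q5, q6, q7, q8, q9, q10, q13, q15, q16}

Start with {q6}.
From q6 via λ: add q0, q1, q9, q13.
From q9 via λ: add q2.
From q2 via λ: add q10.
From q10 via λ: add q15.
From q15 via λ: add q5, q7.
From q7 via λ: add q16.
From q16 via λ: add q8.
No new states can be added; the closed set is {q0, q1, q2, q5, q6, q7, q8, q9, q10, q13, q15, q16}.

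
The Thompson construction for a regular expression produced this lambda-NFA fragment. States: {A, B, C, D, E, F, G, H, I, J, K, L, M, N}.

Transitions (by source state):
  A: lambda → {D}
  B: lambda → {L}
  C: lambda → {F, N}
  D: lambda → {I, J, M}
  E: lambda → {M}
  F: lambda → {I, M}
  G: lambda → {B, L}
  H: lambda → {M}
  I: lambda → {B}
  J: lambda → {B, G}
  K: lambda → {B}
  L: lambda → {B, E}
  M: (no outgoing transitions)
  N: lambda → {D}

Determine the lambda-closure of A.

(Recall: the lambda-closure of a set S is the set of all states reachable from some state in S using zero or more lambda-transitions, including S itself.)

{A, B, D, E, G, I, J, L, M}

Start with {A}.
From A via lambda: add D.
From D via lambda: add I, J, M.
From I via lambda: add B.
From J via lambda: add G.
From B via lambda: add L.
From L via lambda: add E.
No new states can be added; the closed set is {A, B, D, E, G, I, J, L, M}.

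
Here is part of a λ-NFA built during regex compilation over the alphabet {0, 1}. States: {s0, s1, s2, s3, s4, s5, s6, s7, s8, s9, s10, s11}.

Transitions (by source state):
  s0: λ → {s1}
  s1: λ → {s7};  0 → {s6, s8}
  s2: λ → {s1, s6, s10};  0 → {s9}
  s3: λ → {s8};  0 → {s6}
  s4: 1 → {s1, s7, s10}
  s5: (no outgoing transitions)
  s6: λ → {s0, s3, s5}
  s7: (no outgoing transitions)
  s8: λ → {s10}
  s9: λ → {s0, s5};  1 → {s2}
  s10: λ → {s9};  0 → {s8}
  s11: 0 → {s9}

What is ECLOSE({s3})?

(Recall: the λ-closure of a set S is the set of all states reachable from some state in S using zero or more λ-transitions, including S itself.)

Start with {s3}.
From s3 via λ: add s8.
From s8 via λ: add s10.
From s10 via λ: add s9.
From s9 via λ: add s0, s5.
From s0 via λ: add s1.
From s1 via λ: add s7.
No new states can be added; the closed set is {s0, s1, s3, s5, s7, s8, s9, s10}.

{s0, s1, s3, s5, s7, s8, s9, s10}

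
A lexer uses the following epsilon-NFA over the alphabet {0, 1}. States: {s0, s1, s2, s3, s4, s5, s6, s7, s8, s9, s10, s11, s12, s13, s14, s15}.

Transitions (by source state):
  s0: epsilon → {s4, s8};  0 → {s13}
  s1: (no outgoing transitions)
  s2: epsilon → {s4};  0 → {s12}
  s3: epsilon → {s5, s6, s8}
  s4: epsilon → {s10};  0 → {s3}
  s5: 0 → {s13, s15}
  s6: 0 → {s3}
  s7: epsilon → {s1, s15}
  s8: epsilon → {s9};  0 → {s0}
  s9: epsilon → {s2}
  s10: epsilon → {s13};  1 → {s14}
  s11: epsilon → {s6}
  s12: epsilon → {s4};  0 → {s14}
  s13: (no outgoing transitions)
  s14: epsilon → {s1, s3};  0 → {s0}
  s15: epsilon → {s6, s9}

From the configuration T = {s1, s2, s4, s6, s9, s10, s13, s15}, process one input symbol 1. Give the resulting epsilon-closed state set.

s10 on 1 → {s14}.
No 1-transition from s1, s2, s4, s6, s9, s13, s15.
Union after reading 1: {s14}.
Now take the epsilon-closure:
From s14 via epsilon: add s1, s3.
From s3 via epsilon: add s5, s6, s8.
From s8 via epsilon: add s9.
From s9 via epsilon: add s2.
From s2 via epsilon: add s4.
From s4 via epsilon: add s10.
From s10 via epsilon: add s13.
No new states can be added; the closed set is {s1, s2, s3, s4, s5, s6, s8, s9, s10, s13, s14}.

{s1, s2, s3, s4, s5, s6, s8, s9, s10, s13, s14}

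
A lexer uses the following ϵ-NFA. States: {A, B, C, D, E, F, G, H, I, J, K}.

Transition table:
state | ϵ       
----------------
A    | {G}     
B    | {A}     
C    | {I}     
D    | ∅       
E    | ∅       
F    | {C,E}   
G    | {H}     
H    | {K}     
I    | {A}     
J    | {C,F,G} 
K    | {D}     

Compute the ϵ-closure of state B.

{A, B, D, G, H, K}

Start with {B}.
From B via ϵ: add A.
From A via ϵ: add G.
From G via ϵ: add H.
From H via ϵ: add K.
From K via ϵ: add D.
No new states can be added; the closed set is {A, B, D, G, H, K}.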